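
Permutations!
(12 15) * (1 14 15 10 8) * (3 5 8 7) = (1 14 15 12 10 7 3 5 8) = [0, 14, 2, 5, 4, 8, 6, 3, 1, 9, 7, 11, 10, 13, 15, 12]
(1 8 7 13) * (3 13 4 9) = (1 8 7 4 9 3 13) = [0, 8, 2, 13, 9, 5, 6, 4, 7, 3, 10, 11, 12, 1]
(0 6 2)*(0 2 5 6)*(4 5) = (4 5 6) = [0, 1, 2, 3, 5, 6, 4]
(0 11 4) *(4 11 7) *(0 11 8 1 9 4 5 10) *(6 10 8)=(0 7 5 8 1 9 4 11 6 10)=[7, 9, 2, 3, 11, 8, 10, 5, 1, 4, 0, 6]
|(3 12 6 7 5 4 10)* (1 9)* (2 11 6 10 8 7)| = |(1 9)(2 11 6)(3 12 10)(4 8 7 5)| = 12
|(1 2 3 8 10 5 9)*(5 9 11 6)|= |(1 2 3 8 10 9)(5 11 6)|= 6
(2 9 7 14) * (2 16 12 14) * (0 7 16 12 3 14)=[7, 1, 9, 14, 4, 5, 6, 2, 8, 16, 10, 11, 0, 13, 12, 15, 3]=(0 7 2 9 16 3 14 12)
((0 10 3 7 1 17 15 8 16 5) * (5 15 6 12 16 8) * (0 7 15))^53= (0 12 17 7 15 10 16 6 1 5 3)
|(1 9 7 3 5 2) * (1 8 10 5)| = |(1 9 7 3)(2 8 10 5)| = 4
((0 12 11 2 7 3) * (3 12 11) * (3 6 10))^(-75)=((0 11 2 7 12 6 10 3))^(-75)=(0 6 2 3 12 11 10 7)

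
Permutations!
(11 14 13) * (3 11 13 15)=(3 11 14 15)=[0, 1, 2, 11, 4, 5, 6, 7, 8, 9, 10, 14, 12, 13, 15, 3]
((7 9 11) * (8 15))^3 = ((7 9 11)(8 15))^3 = (8 15)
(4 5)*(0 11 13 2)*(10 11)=(0 10 11 13 2)(4 5)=[10, 1, 0, 3, 5, 4, 6, 7, 8, 9, 11, 13, 12, 2]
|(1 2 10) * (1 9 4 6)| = |(1 2 10 9 4 6)| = 6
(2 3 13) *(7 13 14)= (2 3 14 7 13)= [0, 1, 3, 14, 4, 5, 6, 13, 8, 9, 10, 11, 12, 2, 7]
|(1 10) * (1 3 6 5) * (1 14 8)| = |(1 10 3 6 5 14 8)| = 7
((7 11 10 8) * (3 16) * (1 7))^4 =(16)(1 8 10 11 7)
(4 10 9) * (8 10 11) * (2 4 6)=(2 4 11 8 10 9 6)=[0, 1, 4, 3, 11, 5, 2, 7, 10, 6, 9, 8]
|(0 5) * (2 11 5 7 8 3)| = 7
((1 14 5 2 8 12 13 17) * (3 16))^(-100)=(1 8)(2 17)(5 13)(12 14)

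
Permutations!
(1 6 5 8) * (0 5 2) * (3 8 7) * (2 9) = (0 5 7 3 8 1 6 9 2) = [5, 6, 0, 8, 4, 7, 9, 3, 1, 2]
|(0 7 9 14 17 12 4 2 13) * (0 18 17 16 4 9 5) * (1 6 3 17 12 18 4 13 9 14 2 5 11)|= |(0 7 11 1 6 3 17 18 12 14 16 13 4 5)(2 9)|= 14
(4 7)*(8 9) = [0, 1, 2, 3, 7, 5, 6, 4, 9, 8] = (4 7)(8 9)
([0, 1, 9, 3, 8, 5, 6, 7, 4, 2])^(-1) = (2 9)(4 8)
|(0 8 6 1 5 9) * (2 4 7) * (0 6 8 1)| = |(0 1 5 9 6)(2 4 7)| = 15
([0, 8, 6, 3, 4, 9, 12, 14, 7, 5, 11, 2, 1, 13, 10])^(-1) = (1 12 6 2 11 10 14 7 8)(5 9)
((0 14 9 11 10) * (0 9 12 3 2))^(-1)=((0 14 12 3 2)(9 11 10))^(-1)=(0 2 3 12 14)(9 10 11)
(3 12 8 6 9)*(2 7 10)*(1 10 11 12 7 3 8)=[0, 10, 3, 7, 4, 5, 9, 11, 6, 8, 2, 12, 1]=(1 10 2 3 7 11 12)(6 9 8)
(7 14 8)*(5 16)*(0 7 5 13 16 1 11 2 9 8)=(0 7 14)(1 11 2 9 8 5)(13 16)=[7, 11, 9, 3, 4, 1, 6, 14, 5, 8, 10, 2, 12, 16, 0, 15, 13]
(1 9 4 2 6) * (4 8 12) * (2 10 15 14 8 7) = (1 9 7 2 6)(4 10 15 14 8 12) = [0, 9, 6, 3, 10, 5, 1, 2, 12, 7, 15, 11, 4, 13, 8, 14]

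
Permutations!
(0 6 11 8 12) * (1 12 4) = (0 6 11 8 4 1 12) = [6, 12, 2, 3, 1, 5, 11, 7, 4, 9, 10, 8, 0]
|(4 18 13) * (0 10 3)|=3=|(0 10 3)(4 18 13)|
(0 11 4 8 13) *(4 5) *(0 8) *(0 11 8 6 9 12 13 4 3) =[8, 1, 2, 0, 11, 3, 9, 7, 4, 12, 10, 5, 13, 6] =(0 8 4 11 5 3)(6 9 12 13)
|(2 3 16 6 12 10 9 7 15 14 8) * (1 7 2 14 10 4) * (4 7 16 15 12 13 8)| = 70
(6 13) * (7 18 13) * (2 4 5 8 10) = [0, 1, 4, 3, 5, 8, 7, 18, 10, 9, 2, 11, 12, 6, 14, 15, 16, 17, 13] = (2 4 5 8 10)(6 7 18 13)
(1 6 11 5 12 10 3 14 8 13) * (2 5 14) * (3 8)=[0, 6, 5, 2, 4, 12, 11, 7, 13, 9, 8, 14, 10, 1, 3]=(1 6 11 14 3 2 5 12 10 8 13)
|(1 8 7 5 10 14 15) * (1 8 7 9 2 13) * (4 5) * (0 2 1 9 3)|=13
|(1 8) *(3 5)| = |(1 8)(3 5)| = 2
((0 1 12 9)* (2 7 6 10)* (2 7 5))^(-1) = (0 9 12 1)(2 5)(6 7 10)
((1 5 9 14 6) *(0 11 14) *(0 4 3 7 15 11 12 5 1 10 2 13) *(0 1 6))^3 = ((0 12 5 9 4 3 7 15 11 14)(1 6 10 2 13))^3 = (0 9 7 14 5 3 11 12 4 15)(1 2 6 13 10)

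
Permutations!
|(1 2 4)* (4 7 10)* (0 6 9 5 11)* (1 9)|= 10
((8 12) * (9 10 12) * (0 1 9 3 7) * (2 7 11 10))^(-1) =((0 1 9 2 7)(3 11 10 12 8))^(-1) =(0 7 2 9 1)(3 8 12 10 11)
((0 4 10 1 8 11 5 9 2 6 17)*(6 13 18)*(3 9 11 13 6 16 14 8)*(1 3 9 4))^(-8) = (0 6 9)(1 17 2)(3 4 10)(8 18 14 13 16)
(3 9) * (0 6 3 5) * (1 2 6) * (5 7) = (0 1 2 6 3 9 7 5) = [1, 2, 6, 9, 4, 0, 3, 5, 8, 7]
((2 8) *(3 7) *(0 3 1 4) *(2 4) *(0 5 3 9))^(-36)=((0 9)(1 2 8 4 5 3 7))^(-36)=(9)(1 7 3 5 4 8 2)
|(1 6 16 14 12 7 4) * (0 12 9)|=|(0 12 7 4 1 6 16 14 9)|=9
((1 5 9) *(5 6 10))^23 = ((1 6 10 5 9))^23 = (1 5 6 9 10)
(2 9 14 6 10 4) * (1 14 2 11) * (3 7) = (1 14 6 10 4 11)(2 9)(3 7) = [0, 14, 9, 7, 11, 5, 10, 3, 8, 2, 4, 1, 12, 13, 6]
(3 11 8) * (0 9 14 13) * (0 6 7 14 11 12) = (0 9 11 8 3 12)(6 7 14 13) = [9, 1, 2, 12, 4, 5, 7, 14, 3, 11, 10, 8, 0, 6, 13]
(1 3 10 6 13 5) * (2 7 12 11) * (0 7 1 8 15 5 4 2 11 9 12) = (0 7)(1 3 10 6 13 4 2)(5 8 15)(9 12) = [7, 3, 1, 10, 2, 8, 13, 0, 15, 12, 6, 11, 9, 4, 14, 5]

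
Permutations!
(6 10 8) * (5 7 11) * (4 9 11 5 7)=(4 9 11 7 5)(6 10 8)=[0, 1, 2, 3, 9, 4, 10, 5, 6, 11, 8, 7]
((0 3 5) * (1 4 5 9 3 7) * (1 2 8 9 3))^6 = ((0 7 2 8 9 1 4 5))^6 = (0 4 9 2)(1 8 7 5)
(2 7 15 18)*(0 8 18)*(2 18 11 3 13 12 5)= (18)(0 8 11 3 13 12 5 2 7 15)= [8, 1, 7, 13, 4, 2, 6, 15, 11, 9, 10, 3, 5, 12, 14, 0, 16, 17, 18]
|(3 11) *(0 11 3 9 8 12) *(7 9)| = 6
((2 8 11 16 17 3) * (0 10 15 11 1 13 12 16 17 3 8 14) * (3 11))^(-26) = (0 2 15)(1 12 11 8 13 16 17)(3 10 14)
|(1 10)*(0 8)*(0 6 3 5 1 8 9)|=|(0 9)(1 10 8 6 3 5)|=6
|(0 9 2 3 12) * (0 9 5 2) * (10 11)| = |(0 5 2 3 12 9)(10 11)| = 6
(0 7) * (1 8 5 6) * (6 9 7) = (0 6 1 8 5 9 7) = [6, 8, 2, 3, 4, 9, 1, 0, 5, 7]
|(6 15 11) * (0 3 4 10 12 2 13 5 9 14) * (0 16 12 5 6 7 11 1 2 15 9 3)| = 36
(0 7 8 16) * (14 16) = (0 7 8 14 16) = [7, 1, 2, 3, 4, 5, 6, 8, 14, 9, 10, 11, 12, 13, 16, 15, 0]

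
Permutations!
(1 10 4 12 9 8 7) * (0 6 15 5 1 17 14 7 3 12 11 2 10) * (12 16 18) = (0 6 15 5 1)(2 10 4 11)(3 16 18 12 9 8)(7 17 14) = [6, 0, 10, 16, 11, 1, 15, 17, 3, 8, 4, 2, 9, 13, 7, 5, 18, 14, 12]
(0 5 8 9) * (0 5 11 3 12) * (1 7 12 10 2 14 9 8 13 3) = (0 11 1 7 12)(2 14 9 5 13 3 10) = [11, 7, 14, 10, 4, 13, 6, 12, 8, 5, 2, 1, 0, 3, 9]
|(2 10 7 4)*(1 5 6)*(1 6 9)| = 12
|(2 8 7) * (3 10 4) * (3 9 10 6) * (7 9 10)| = 4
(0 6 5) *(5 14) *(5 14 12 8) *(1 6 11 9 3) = [11, 6, 2, 1, 4, 0, 12, 7, 5, 3, 10, 9, 8, 13, 14] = (14)(0 11 9 3 1 6 12 8 5)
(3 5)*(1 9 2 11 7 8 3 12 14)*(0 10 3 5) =(0 10 3)(1 9 2 11 7 8 5 12 14) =[10, 9, 11, 0, 4, 12, 6, 8, 5, 2, 3, 7, 14, 13, 1]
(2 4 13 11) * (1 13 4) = (1 13 11 2) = [0, 13, 1, 3, 4, 5, 6, 7, 8, 9, 10, 2, 12, 11]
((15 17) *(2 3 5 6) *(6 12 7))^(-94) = ((2 3 5 12 7 6)(15 17))^(-94) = (17)(2 5 7)(3 12 6)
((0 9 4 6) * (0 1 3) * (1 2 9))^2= ((0 1 3)(2 9 4 6))^2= (0 3 1)(2 4)(6 9)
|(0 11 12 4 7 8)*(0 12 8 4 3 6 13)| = 14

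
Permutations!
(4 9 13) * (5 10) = [0, 1, 2, 3, 9, 10, 6, 7, 8, 13, 5, 11, 12, 4] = (4 9 13)(5 10)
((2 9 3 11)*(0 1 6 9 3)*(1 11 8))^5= (0 1 2 9 8 11 6 3)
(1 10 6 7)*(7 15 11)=(1 10 6 15 11 7)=[0, 10, 2, 3, 4, 5, 15, 1, 8, 9, 6, 7, 12, 13, 14, 11]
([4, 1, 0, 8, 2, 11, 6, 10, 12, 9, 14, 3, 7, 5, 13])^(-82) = (0 2 4)(3 11 5 13 14 10 7 12 8)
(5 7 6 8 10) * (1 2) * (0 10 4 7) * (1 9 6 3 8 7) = (0 10 5)(1 2 9 6 7 3 8 4) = [10, 2, 9, 8, 1, 0, 7, 3, 4, 6, 5]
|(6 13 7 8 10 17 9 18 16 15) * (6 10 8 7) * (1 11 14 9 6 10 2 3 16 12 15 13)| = 14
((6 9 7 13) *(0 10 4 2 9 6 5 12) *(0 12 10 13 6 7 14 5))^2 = ((0 13)(2 9 14 5 10 4)(6 7))^2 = (2 14 10)(4 9 5)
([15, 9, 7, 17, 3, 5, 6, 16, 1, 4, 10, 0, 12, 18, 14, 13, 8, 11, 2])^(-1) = [11, 8, 18, 4, 9, 5, 6, 2, 16, 1, 10, 17, 12, 15, 14, 0, 7, 3, 13]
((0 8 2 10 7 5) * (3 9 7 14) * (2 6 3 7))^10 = (14) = ((0 8 6 3 9 2 10 14 7 5))^10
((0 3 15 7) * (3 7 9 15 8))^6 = ((0 7)(3 8)(9 15))^6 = (15)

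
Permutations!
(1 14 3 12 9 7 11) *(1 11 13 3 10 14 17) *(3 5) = (1 17)(3 12 9 7 13 5)(10 14) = [0, 17, 2, 12, 4, 3, 6, 13, 8, 7, 14, 11, 9, 5, 10, 15, 16, 1]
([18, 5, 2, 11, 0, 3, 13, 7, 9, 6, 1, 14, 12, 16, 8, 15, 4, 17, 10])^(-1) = (0 4 16 13 6 9 8 14 11 3 5 1 10 18)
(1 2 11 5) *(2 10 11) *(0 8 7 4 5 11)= (11)(0 8 7 4 5 1 10)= [8, 10, 2, 3, 5, 1, 6, 4, 7, 9, 0, 11]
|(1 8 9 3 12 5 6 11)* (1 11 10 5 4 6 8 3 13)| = |(1 3 12 4 6 10 5 8 9 13)| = 10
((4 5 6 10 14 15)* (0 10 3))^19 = (0 15 6 10 4 3 14 5)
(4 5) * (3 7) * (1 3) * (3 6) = [0, 6, 2, 7, 5, 4, 3, 1] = (1 6 3 7)(4 5)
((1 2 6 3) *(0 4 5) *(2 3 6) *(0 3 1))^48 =((6)(0 4 5 3))^48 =(6)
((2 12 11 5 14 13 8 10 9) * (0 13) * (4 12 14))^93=((0 13 8 10 9 2 14)(4 12 11 5))^93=(0 8 9 14 13 10 2)(4 12 11 5)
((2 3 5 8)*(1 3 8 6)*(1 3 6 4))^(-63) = (1 3 4 6 5)(2 8)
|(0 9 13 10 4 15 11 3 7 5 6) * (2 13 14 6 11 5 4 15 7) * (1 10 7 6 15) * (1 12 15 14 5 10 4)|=33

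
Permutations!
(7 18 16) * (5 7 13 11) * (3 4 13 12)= (3 4 13 11 5 7 18 16 12)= [0, 1, 2, 4, 13, 7, 6, 18, 8, 9, 10, 5, 3, 11, 14, 15, 12, 17, 16]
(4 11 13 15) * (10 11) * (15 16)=(4 10 11 13 16 15)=[0, 1, 2, 3, 10, 5, 6, 7, 8, 9, 11, 13, 12, 16, 14, 4, 15]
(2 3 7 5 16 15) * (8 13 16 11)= [0, 1, 3, 7, 4, 11, 6, 5, 13, 9, 10, 8, 12, 16, 14, 2, 15]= (2 3 7 5 11 8 13 16 15)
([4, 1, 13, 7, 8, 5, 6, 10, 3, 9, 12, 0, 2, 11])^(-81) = (0 11 13 2 12 10 7 3 8 4)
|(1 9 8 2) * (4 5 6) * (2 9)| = 6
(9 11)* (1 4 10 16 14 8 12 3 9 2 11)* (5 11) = [0, 4, 5, 9, 10, 11, 6, 7, 12, 1, 16, 2, 3, 13, 8, 15, 14] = (1 4 10 16 14 8 12 3 9)(2 5 11)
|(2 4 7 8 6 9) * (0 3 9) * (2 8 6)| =8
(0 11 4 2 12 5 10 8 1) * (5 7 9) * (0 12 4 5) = [11, 12, 4, 3, 2, 10, 6, 9, 1, 0, 8, 5, 7] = (0 11 5 10 8 1 12 7 9)(2 4)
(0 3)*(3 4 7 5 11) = (0 4 7 5 11 3) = [4, 1, 2, 0, 7, 11, 6, 5, 8, 9, 10, 3]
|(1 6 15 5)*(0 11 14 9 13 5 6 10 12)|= 18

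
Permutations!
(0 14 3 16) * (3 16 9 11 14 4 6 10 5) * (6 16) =(0 4 16)(3 9 11 14 6 10 5) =[4, 1, 2, 9, 16, 3, 10, 7, 8, 11, 5, 14, 12, 13, 6, 15, 0]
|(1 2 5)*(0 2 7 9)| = |(0 2 5 1 7 9)| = 6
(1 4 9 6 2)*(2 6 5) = (1 4 9 5 2) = [0, 4, 1, 3, 9, 2, 6, 7, 8, 5]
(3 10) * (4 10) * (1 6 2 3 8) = (1 6 2 3 4 10 8) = [0, 6, 3, 4, 10, 5, 2, 7, 1, 9, 8]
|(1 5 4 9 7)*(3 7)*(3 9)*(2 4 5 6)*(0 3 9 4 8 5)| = |(0 3 7 1 6 2 8 5)(4 9)| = 8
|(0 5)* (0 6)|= 3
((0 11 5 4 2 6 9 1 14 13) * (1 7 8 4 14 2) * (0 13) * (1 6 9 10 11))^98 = (0 2 7 4 10 5)(1 9 8 6 11 14)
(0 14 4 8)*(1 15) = [14, 15, 2, 3, 8, 5, 6, 7, 0, 9, 10, 11, 12, 13, 4, 1] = (0 14 4 8)(1 15)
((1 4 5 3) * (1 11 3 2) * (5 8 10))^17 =(1 2 5 10 8 4)(3 11)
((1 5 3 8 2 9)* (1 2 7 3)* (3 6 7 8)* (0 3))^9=(0 3)(1 5)(2 9)(6 7)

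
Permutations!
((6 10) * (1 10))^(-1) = ((1 10 6))^(-1) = (1 6 10)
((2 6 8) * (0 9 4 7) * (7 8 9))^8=(2 4 6 8 9)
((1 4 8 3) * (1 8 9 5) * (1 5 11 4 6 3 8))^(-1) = (1 3 6)(4 11 9)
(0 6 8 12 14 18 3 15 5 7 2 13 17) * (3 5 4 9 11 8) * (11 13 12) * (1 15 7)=(0 6 3 7 2 12 14 18 5 1 15 4 9 13 17)(8 11)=[6, 15, 12, 7, 9, 1, 3, 2, 11, 13, 10, 8, 14, 17, 18, 4, 16, 0, 5]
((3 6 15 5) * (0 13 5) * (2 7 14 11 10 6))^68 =(0 5 2 14 10 15 13 3 7 11 6)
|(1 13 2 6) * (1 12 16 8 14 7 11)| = 10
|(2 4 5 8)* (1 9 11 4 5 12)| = |(1 9 11 4 12)(2 5 8)| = 15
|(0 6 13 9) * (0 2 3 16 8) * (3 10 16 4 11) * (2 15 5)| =30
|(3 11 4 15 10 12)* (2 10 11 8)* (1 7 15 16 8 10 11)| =|(1 7 15)(2 11 4 16 8)(3 10 12)| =15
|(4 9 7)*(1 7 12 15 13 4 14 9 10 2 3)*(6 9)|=12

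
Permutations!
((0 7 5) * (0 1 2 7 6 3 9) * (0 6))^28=(3 9 6)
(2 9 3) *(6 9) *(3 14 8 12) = (2 6 9 14 8 12 3) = [0, 1, 6, 2, 4, 5, 9, 7, 12, 14, 10, 11, 3, 13, 8]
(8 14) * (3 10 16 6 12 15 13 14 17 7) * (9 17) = (3 10 16 6 12 15 13 14 8 9 17 7) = [0, 1, 2, 10, 4, 5, 12, 3, 9, 17, 16, 11, 15, 14, 8, 13, 6, 7]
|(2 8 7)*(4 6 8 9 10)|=7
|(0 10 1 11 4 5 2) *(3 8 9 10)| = 10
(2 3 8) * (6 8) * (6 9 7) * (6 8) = (2 3 9 7 8) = [0, 1, 3, 9, 4, 5, 6, 8, 2, 7]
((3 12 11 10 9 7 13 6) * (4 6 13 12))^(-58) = (13)(3 6 4)(7 11 9 12 10)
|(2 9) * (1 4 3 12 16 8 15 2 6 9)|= 8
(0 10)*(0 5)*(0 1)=[10, 0, 2, 3, 4, 1, 6, 7, 8, 9, 5]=(0 10 5 1)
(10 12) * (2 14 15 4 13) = (2 14 15 4 13)(10 12) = [0, 1, 14, 3, 13, 5, 6, 7, 8, 9, 12, 11, 10, 2, 15, 4]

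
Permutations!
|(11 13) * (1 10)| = |(1 10)(11 13)| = 2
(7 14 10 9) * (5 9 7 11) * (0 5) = (0 5 9 11)(7 14 10) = [5, 1, 2, 3, 4, 9, 6, 14, 8, 11, 7, 0, 12, 13, 10]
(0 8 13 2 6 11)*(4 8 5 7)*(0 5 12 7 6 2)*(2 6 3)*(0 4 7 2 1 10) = (0 12 2 6 11 5 3 1 10)(4 8 13) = [12, 10, 6, 1, 8, 3, 11, 7, 13, 9, 0, 5, 2, 4]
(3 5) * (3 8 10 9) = (3 5 8 10 9) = [0, 1, 2, 5, 4, 8, 6, 7, 10, 3, 9]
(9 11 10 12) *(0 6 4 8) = (0 6 4 8)(9 11 10 12) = [6, 1, 2, 3, 8, 5, 4, 7, 0, 11, 12, 10, 9]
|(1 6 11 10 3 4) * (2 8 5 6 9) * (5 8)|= |(1 9 2 5 6 11 10 3 4)|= 9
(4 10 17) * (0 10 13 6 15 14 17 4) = [10, 1, 2, 3, 13, 5, 15, 7, 8, 9, 4, 11, 12, 6, 17, 14, 16, 0] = (0 10 4 13 6 15 14 17)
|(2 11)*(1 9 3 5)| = |(1 9 3 5)(2 11)| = 4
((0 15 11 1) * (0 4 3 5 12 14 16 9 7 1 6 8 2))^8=((0 15 11 6 8 2)(1 4 3 5 12 14 16 9 7))^8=(0 11 8)(1 7 9 16 14 12 5 3 4)(2 15 6)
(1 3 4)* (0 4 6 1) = [4, 3, 2, 6, 0, 5, 1] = (0 4)(1 3 6)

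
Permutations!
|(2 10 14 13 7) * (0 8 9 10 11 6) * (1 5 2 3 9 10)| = 13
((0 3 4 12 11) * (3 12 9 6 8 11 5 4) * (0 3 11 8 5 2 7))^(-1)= ((0 12 2 7)(3 11)(4 9 6 5))^(-1)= (0 7 2 12)(3 11)(4 5 6 9)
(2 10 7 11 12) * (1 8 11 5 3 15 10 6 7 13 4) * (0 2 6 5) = (0 2 5 3 15 10 13 4 1 8 11 12 6 7) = [2, 8, 5, 15, 1, 3, 7, 0, 11, 9, 13, 12, 6, 4, 14, 10]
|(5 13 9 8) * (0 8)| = |(0 8 5 13 9)| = 5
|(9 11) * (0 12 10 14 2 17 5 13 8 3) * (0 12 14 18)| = 22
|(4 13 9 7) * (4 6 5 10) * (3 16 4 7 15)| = |(3 16 4 13 9 15)(5 10 7 6)| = 12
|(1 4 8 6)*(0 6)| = |(0 6 1 4 8)| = 5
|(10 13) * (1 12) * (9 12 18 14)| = |(1 18 14 9 12)(10 13)| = 10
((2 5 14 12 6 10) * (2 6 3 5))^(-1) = (3 12 14 5)(6 10)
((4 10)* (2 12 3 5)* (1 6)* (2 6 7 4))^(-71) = ((1 7 4 10 2 12 3 5 6))^(-71) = (1 7 4 10 2 12 3 5 6)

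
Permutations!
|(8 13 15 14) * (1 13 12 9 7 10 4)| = |(1 13 15 14 8 12 9 7 10 4)| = 10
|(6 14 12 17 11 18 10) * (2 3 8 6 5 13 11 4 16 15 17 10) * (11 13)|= 20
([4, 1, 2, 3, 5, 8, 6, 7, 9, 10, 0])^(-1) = (0 10 9 8 5 4)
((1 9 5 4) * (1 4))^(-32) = (1 9 5)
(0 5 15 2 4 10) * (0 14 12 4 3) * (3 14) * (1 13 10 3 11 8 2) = (0 5 15 1 13 10 11 8 2 14 12 4 3) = [5, 13, 14, 0, 3, 15, 6, 7, 2, 9, 11, 8, 4, 10, 12, 1]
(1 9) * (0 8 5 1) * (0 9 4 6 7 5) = (9)(0 8)(1 4 6 7 5) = [8, 4, 2, 3, 6, 1, 7, 5, 0, 9]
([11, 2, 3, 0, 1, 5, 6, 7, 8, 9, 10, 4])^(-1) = (0 3 2 1 4 11)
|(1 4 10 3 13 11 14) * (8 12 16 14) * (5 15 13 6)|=13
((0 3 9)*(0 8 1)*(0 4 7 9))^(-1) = ((0 3)(1 4 7 9 8))^(-1) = (0 3)(1 8 9 7 4)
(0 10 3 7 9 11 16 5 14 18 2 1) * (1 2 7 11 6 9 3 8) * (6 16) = (0 10 8 1)(3 11 6 9 16 5 14 18 7) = [10, 0, 2, 11, 4, 14, 9, 3, 1, 16, 8, 6, 12, 13, 18, 15, 5, 17, 7]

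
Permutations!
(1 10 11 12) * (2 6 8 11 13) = (1 10 13 2 6 8 11 12) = [0, 10, 6, 3, 4, 5, 8, 7, 11, 9, 13, 12, 1, 2]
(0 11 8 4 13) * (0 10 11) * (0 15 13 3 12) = (0 15 13 10 11 8 4 3 12) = [15, 1, 2, 12, 3, 5, 6, 7, 4, 9, 11, 8, 0, 10, 14, 13]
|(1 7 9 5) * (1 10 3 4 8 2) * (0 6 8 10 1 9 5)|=15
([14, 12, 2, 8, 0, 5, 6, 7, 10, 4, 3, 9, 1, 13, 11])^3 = [9, 12, 2, 3, 11, 5, 6, 7, 8, 14, 10, 0, 1, 13, 4]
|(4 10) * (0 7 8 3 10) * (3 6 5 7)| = |(0 3 10 4)(5 7 8 6)| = 4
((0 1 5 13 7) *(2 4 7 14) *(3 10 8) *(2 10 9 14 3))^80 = (0 8 3)(1 2 9)(4 14 5)(7 10 13)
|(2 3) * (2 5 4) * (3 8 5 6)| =4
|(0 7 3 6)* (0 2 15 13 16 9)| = |(0 7 3 6 2 15 13 16 9)| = 9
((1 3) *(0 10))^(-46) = (10)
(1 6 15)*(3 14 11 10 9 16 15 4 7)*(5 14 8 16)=(1 6 4 7 3 8 16 15)(5 14 11 10 9)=[0, 6, 2, 8, 7, 14, 4, 3, 16, 5, 9, 10, 12, 13, 11, 1, 15]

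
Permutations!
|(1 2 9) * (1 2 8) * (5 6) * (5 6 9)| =6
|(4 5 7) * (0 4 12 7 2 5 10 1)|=4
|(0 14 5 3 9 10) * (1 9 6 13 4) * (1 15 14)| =28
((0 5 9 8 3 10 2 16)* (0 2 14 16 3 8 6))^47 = (0 6 9 5)(2 10 16 3 14)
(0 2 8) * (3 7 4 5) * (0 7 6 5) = [2, 1, 8, 6, 0, 3, 5, 4, 7] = (0 2 8 7 4)(3 6 5)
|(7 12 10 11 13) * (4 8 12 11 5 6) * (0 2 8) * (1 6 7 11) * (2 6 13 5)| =|(0 6 4)(1 13 11 5 7)(2 8 12 10)| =60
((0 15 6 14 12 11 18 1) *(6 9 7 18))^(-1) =((0 15 9 7 18 1)(6 14 12 11))^(-1) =(0 1 18 7 9 15)(6 11 12 14)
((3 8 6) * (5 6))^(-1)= (3 6 5 8)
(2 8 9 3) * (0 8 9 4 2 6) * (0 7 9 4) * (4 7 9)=(0 8)(2 7 4)(3 6 9)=[8, 1, 7, 6, 2, 5, 9, 4, 0, 3]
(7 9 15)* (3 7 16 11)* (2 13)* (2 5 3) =(2 13 5 3 7 9 15 16 11) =[0, 1, 13, 7, 4, 3, 6, 9, 8, 15, 10, 2, 12, 5, 14, 16, 11]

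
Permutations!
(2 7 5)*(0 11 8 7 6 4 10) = [11, 1, 6, 3, 10, 2, 4, 5, 7, 9, 0, 8] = (0 11 8 7 5 2 6 4 10)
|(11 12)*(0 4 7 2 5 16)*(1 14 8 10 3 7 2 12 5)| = 13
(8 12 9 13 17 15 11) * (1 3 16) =(1 3 16)(8 12 9 13 17 15 11) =[0, 3, 2, 16, 4, 5, 6, 7, 12, 13, 10, 8, 9, 17, 14, 11, 1, 15]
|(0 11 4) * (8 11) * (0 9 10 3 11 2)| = |(0 8 2)(3 11 4 9 10)| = 15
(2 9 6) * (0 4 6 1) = [4, 0, 9, 3, 6, 5, 2, 7, 8, 1] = (0 4 6 2 9 1)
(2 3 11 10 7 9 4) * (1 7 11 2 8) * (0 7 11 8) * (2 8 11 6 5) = (0 7 9 4)(1 6 5 2 3 8)(10 11) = [7, 6, 3, 8, 0, 2, 5, 9, 1, 4, 11, 10]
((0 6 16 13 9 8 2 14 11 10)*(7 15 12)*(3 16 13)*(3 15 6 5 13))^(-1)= ((0 5 13 9 8 2 14 11 10)(3 16 15 12 7 6))^(-1)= (0 10 11 14 2 8 9 13 5)(3 6 7 12 15 16)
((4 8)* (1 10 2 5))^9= ((1 10 2 5)(4 8))^9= (1 10 2 5)(4 8)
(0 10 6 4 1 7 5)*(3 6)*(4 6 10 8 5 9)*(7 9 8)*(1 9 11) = [7, 11, 2, 10, 9, 0, 6, 8, 5, 4, 3, 1] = (0 7 8 5)(1 11)(3 10)(4 9)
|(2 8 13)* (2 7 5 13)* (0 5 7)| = |(0 5 13)(2 8)| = 6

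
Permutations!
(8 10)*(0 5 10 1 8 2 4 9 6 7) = (0 5 10 2 4 9 6 7)(1 8) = [5, 8, 4, 3, 9, 10, 7, 0, 1, 6, 2]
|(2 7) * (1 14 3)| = |(1 14 3)(2 7)| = 6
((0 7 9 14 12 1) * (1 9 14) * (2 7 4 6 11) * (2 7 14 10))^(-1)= ((0 4 6 11 7 10 2 14 12 9 1))^(-1)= (0 1 9 12 14 2 10 7 11 6 4)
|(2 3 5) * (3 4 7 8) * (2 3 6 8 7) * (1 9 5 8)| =6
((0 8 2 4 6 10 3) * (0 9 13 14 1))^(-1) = (0 1 14 13 9 3 10 6 4 2 8)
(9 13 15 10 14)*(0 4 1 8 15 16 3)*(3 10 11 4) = (0 3)(1 8 15 11 4)(9 13 16 10 14) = [3, 8, 2, 0, 1, 5, 6, 7, 15, 13, 14, 4, 12, 16, 9, 11, 10]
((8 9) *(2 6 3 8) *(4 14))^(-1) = (2 9 8 3 6)(4 14)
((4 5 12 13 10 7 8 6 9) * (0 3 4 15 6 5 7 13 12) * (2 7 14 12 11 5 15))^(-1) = ((0 3 4 14 12 11 5)(2 7 8 15 6 9)(10 13))^(-1) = (0 5 11 12 14 4 3)(2 9 6 15 8 7)(10 13)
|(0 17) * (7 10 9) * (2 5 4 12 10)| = 14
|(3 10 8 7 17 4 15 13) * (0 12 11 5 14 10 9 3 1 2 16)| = |(0 12 11 5 14 10 8 7 17 4 15 13 1 2 16)(3 9)| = 30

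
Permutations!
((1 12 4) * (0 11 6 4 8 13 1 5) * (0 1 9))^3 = ((0 11 6 4 5 1 12 8 13 9))^3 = (0 4 12 9 6 1 13 11 5 8)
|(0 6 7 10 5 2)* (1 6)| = 7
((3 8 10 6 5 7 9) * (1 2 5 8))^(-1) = (1 3 9 7 5 2)(6 10 8)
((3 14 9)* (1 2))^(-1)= ((1 2)(3 14 9))^(-1)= (1 2)(3 9 14)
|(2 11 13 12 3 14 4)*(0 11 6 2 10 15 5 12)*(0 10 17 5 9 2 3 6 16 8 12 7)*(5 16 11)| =24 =|(0 5 7)(2 11 13 10 15 9)(3 14 4 17 16 8 12 6)|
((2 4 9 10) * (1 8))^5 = (1 8)(2 4 9 10)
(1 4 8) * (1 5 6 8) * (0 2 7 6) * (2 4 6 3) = (0 4 1 6 8 5)(2 7 3) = [4, 6, 7, 2, 1, 0, 8, 3, 5]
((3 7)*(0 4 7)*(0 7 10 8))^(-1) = (0 8 10 4)(3 7)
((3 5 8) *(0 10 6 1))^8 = (10)(3 8 5)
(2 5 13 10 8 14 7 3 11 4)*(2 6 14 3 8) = [0, 1, 5, 11, 6, 13, 14, 8, 3, 9, 2, 4, 12, 10, 7] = (2 5 13 10)(3 11 4 6 14 7 8)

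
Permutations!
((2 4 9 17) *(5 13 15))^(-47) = (2 4 9 17)(5 13 15)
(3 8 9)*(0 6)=(0 6)(3 8 9)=[6, 1, 2, 8, 4, 5, 0, 7, 9, 3]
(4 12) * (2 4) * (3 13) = [0, 1, 4, 13, 12, 5, 6, 7, 8, 9, 10, 11, 2, 3] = (2 4 12)(3 13)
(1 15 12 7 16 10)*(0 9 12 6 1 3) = (0 9 12 7 16 10 3)(1 15 6) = [9, 15, 2, 0, 4, 5, 1, 16, 8, 12, 3, 11, 7, 13, 14, 6, 10]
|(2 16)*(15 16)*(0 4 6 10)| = 12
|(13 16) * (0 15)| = 2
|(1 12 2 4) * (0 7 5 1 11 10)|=9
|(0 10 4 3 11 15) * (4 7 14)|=8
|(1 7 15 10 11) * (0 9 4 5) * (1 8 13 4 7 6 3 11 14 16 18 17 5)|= 70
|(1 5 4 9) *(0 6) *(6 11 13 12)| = 20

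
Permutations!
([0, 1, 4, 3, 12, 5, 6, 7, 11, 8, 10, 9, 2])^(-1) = (2 12 4)(8 9 11)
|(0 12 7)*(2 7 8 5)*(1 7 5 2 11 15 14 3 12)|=24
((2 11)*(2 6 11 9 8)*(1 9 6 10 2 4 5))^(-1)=(1 5 4 8 9)(2 10 11 6)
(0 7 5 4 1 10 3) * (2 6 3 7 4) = (0 4 1 10 7 5 2 6 3) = [4, 10, 6, 0, 1, 2, 3, 5, 8, 9, 7]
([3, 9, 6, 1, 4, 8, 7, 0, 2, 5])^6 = (0 2 9)(1 7 8)(3 6 5)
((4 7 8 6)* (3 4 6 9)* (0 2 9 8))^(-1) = ((0 2 9 3 4 7))^(-1) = (0 7 4 3 9 2)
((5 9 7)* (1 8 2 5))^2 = ((1 8 2 5 9 7))^2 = (1 2 9)(5 7 8)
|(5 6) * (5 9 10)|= |(5 6 9 10)|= 4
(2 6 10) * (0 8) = [8, 1, 6, 3, 4, 5, 10, 7, 0, 9, 2] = (0 8)(2 6 10)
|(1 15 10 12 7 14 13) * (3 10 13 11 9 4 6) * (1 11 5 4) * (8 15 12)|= |(1 12 7 14 5 4 6 3 10 8 15 13 11 9)|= 14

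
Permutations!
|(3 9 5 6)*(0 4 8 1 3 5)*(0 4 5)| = 15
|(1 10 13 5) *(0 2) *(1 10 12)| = |(0 2)(1 12)(5 10 13)| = 6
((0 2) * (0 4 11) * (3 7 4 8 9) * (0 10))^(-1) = (0 10 11 4 7 3 9 8 2)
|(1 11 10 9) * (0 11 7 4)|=7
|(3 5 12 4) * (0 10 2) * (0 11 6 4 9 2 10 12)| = 9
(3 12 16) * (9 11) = [0, 1, 2, 12, 4, 5, 6, 7, 8, 11, 10, 9, 16, 13, 14, 15, 3] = (3 12 16)(9 11)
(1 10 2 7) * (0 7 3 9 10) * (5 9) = (0 7 1)(2 3 5 9 10) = [7, 0, 3, 5, 4, 9, 6, 1, 8, 10, 2]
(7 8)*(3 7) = (3 7 8) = [0, 1, 2, 7, 4, 5, 6, 8, 3]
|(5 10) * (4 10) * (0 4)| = 4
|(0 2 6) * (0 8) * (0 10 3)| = 6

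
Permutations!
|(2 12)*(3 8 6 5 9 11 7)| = 14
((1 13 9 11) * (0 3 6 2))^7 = (0 2 6 3)(1 11 9 13)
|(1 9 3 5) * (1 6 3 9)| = |(9)(3 5 6)| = 3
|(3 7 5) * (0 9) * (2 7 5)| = 2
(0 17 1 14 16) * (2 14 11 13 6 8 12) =(0 17 1 11 13 6 8 12 2 14 16) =[17, 11, 14, 3, 4, 5, 8, 7, 12, 9, 10, 13, 2, 6, 16, 15, 0, 1]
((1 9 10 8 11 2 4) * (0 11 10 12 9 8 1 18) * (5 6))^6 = ((0 11 2 4 18)(1 8 10)(5 6)(9 12))^6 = (0 11 2 4 18)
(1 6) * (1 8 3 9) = (1 6 8 3 9) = [0, 6, 2, 9, 4, 5, 8, 7, 3, 1]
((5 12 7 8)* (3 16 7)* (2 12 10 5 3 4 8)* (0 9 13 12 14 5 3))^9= (0 12)(2 5 3 7 14 10 16)(4 9)(8 13)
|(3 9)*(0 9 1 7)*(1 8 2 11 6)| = |(0 9 3 8 2 11 6 1 7)| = 9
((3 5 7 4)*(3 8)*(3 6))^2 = ((3 5 7 4 8 6))^2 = (3 7 8)(4 6 5)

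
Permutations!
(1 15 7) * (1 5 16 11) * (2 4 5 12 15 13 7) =(1 13 7 12 15 2 4 5 16 11) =[0, 13, 4, 3, 5, 16, 6, 12, 8, 9, 10, 1, 15, 7, 14, 2, 11]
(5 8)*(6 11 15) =(5 8)(6 11 15) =[0, 1, 2, 3, 4, 8, 11, 7, 5, 9, 10, 15, 12, 13, 14, 6]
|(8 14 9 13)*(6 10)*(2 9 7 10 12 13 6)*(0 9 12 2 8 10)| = 10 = |(0 9 6 2 12 13 10 8 14 7)|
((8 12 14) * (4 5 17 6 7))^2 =((4 5 17 6 7)(8 12 14))^2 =(4 17 7 5 6)(8 14 12)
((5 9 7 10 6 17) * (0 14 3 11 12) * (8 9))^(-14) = (17)(0 14 3 11 12)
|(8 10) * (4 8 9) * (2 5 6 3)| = |(2 5 6 3)(4 8 10 9)| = 4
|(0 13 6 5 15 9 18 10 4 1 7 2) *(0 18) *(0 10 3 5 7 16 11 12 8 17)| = 18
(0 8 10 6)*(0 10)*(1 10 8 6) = [6, 10, 2, 3, 4, 5, 8, 7, 0, 9, 1] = (0 6 8)(1 10)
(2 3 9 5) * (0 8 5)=(0 8 5 2 3 9)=[8, 1, 3, 9, 4, 2, 6, 7, 5, 0]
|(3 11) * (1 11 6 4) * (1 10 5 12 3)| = |(1 11)(3 6 4 10 5 12)| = 6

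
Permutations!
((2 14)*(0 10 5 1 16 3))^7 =((0 10 5 1 16 3)(2 14))^7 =(0 10 5 1 16 3)(2 14)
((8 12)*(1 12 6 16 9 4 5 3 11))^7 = ((1 12 8 6 16 9 4 5 3 11))^7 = (1 5 16 12 3 9 8 11 4 6)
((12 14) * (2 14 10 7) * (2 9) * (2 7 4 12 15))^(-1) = (2 15 14)(4 10 12)(7 9)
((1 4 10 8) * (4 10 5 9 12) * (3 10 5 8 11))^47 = (1 8 4 12 9 5)(3 11 10)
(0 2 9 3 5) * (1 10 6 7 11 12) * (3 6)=(0 2 9 6 7 11 12 1 10 3 5)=[2, 10, 9, 5, 4, 0, 7, 11, 8, 6, 3, 12, 1]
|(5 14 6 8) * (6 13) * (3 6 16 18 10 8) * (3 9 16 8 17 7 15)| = |(3 6 9 16 18 10 17 7 15)(5 14 13 8)| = 36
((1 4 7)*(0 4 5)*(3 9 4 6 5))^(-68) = (0 6 5)(1 9 7 3 4) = ((0 6 5)(1 3 9 4 7))^(-68)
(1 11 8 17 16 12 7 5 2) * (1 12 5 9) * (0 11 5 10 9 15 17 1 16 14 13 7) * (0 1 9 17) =(0 11 8 9 16 10 17 14 13 7 15)(1 5 2 12) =[11, 5, 12, 3, 4, 2, 6, 15, 9, 16, 17, 8, 1, 7, 13, 0, 10, 14]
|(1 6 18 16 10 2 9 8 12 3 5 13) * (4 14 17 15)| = 12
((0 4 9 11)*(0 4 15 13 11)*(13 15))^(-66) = ((15)(0 13 11 4 9))^(-66) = (15)(0 9 4 11 13)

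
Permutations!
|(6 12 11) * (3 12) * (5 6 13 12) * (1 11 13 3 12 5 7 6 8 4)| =|(1 11 3 7 6 12 13 5 8 4)| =10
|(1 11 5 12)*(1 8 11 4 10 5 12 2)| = |(1 4 10 5 2)(8 11 12)| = 15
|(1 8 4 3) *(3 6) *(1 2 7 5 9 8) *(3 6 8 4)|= 7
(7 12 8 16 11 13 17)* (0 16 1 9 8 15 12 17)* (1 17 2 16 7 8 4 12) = (0 7 2 16 11 13)(1 9 4 12 15)(8 17) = [7, 9, 16, 3, 12, 5, 6, 2, 17, 4, 10, 13, 15, 0, 14, 1, 11, 8]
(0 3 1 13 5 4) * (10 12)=[3, 13, 2, 1, 0, 4, 6, 7, 8, 9, 12, 11, 10, 5]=(0 3 1 13 5 4)(10 12)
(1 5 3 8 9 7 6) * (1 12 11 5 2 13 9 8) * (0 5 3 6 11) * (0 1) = [5, 2, 13, 0, 4, 6, 12, 11, 8, 7, 10, 3, 1, 9] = (0 5 6 12 1 2 13 9 7 11 3)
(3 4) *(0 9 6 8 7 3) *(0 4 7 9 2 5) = (0 2 5)(3 7)(6 8 9) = [2, 1, 5, 7, 4, 0, 8, 3, 9, 6]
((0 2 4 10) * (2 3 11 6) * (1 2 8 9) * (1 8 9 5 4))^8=(0 10 4 5 8 9 6 11 3)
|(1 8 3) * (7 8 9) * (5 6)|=|(1 9 7 8 3)(5 6)|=10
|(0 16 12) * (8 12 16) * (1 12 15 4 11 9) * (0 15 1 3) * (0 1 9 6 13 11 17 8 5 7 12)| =|(0 5 7 12 15 4 17 8 9 3 1)(6 13 11)| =33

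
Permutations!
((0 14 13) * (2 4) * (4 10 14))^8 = ((0 4 2 10 14 13))^8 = (0 2 14)(4 10 13)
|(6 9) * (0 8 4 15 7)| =10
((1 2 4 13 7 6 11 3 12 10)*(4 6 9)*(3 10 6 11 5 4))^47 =(1 10 11 2)(3 9 7 13 4 5 6 12) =((1 2 11 10)(3 12 6 5 4 13 7 9))^47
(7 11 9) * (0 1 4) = (0 1 4)(7 11 9) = [1, 4, 2, 3, 0, 5, 6, 11, 8, 7, 10, 9]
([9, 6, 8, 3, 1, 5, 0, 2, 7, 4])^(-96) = [6, 4, 2, 3, 9, 5, 1, 7, 8, 0]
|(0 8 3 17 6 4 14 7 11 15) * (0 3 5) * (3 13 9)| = |(0 8 5)(3 17 6 4 14 7 11 15 13 9)| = 30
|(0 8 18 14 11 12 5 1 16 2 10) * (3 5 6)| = 13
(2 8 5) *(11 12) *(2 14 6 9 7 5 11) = [0, 1, 8, 3, 4, 14, 9, 5, 11, 7, 10, 12, 2, 13, 6] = (2 8 11 12)(5 14 6 9 7)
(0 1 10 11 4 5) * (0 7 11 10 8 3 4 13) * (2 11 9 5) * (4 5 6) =(0 1 8 3 5 7 9 6 4 2 11 13) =[1, 8, 11, 5, 2, 7, 4, 9, 3, 6, 10, 13, 12, 0]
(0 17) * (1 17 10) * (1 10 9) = [9, 17, 2, 3, 4, 5, 6, 7, 8, 1, 10, 11, 12, 13, 14, 15, 16, 0] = (0 9 1 17)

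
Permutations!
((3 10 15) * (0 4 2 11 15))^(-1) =((0 4 2 11 15 3 10))^(-1) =(0 10 3 15 11 2 4)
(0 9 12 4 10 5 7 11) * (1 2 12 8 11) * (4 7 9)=(0 4 10 5 9 8 11)(1 2 12 7)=[4, 2, 12, 3, 10, 9, 6, 1, 11, 8, 5, 0, 7]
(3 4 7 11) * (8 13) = (3 4 7 11)(8 13) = [0, 1, 2, 4, 7, 5, 6, 11, 13, 9, 10, 3, 12, 8]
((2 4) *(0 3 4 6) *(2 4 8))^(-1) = ((0 3 8 2 6))^(-1) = (0 6 2 8 3)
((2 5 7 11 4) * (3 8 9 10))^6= ((2 5 7 11 4)(3 8 9 10))^6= (2 5 7 11 4)(3 9)(8 10)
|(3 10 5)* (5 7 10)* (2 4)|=|(2 4)(3 5)(7 10)|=2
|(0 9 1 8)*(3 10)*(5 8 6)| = 6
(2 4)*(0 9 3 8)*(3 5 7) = (0 9 5 7 3 8)(2 4) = [9, 1, 4, 8, 2, 7, 6, 3, 0, 5]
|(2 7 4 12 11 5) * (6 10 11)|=|(2 7 4 12 6 10 11 5)|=8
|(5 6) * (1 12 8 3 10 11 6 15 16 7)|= |(1 12 8 3 10 11 6 5 15 16 7)|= 11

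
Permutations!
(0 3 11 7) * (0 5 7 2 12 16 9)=(0 3 11 2 12 16 9)(5 7)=[3, 1, 12, 11, 4, 7, 6, 5, 8, 0, 10, 2, 16, 13, 14, 15, 9]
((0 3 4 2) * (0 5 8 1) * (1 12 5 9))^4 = ((0 3 4 2 9 1)(5 8 12))^4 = (0 9 4)(1 2 3)(5 8 12)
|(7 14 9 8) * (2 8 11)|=|(2 8 7 14 9 11)|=6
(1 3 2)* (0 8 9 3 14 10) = (0 8 9 3 2 1 14 10) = [8, 14, 1, 2, 4, 5, 6, 7, 9, 3, 0, 11, 12, 13, 10]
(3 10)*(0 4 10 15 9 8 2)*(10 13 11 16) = [4, 1, 0, 15, 13, 5, 6, 7, 2, 8, 3, 16, 12, 11, 14, 9, 10] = (0 4 13 11 16 10 3 15 9 8 2)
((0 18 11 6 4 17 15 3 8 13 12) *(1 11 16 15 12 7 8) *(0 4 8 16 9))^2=(0 9 18)(1 6 13 16 3 11 8 7 15)(4 12 17)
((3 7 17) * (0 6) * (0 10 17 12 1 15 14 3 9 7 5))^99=(0 17 12 14)(1 3 6 9)(5 10 7 15)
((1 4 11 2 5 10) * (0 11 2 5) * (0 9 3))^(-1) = ((0 11 5 10 1 4 2 9 3))^(-1) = (0 3 9 2 4 1 10 5 11)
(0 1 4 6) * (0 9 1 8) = (0 8)(1 4 6 9) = [8, 4, 2, 3, 6, 5, 9, 7, 0, 1]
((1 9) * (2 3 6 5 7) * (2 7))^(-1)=(1 9)(2 5 6 3)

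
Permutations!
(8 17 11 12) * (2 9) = (2 9)(8 17 11 12) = [0, 1, 9, 3, 4, 5, 6, 7, 17, 2, 10, 12, 8, 13, 14, 15, 16, 11]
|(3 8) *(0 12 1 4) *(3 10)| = |(0 12 1 4)(3 8 10)| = 12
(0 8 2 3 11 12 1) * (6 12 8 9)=(0 9 6 12 1)(2 3 11 8)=[9, 0, 3, 11, 4, 5, 12, 7, 2, 6, 10, 8, 1]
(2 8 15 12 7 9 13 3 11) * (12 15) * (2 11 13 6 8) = (15)(3 13)(6 8 12 7 9) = [0, 1, 2, 13, 4, 5, 8, 9, 12, 6, 10, 11, 7, 3, 14, 15]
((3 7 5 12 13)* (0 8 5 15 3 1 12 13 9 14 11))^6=((0 8 5 13 1 12 9 14 11)(3 7 15))^6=(15)(0 9 13)(1 8 14)(5 11 12)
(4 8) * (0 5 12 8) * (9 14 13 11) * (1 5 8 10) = (0 8 4)(1 5 12 10)(9 14 13 11) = [8, 5, 2, 3, 0, 12, 6, 7, 4, 14, 1, 9, 10, 11, 13]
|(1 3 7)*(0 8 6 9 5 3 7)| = |(0 8 6 9 5 3)(1 7)| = 6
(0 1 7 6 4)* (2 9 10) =(0 1 7 6 4)(2 9 10) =[1, 7, 9, 3, 0, 5, 4, 6, 8, 10, 2]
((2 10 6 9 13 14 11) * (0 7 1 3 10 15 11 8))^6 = (15)(0 9 1 14 10)(3 8 6 7 13)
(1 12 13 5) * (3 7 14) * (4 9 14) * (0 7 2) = (0 7 4 9 14 3 2)(1 12 13 5) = [7, 12, 0, 2, 9, 1, 6, 4, 8, 14, 10, 11, 13, 5, 3]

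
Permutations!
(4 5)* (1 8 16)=(1 8 16)(4 5)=[0, 8, 2, 3, 5, 4, 6, 7, 16, 9, 10, 11, 12, 13, 14, 15, 1]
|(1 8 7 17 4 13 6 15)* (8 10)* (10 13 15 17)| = 6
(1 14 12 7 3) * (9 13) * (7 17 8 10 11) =(1 14 12 17 8 10 11 7 3)(9 13) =[0, 14, 2, 1, 4, 5, 6, 3, 10, 13, 11, 7, 17, 9, 12, 15, 16, 8]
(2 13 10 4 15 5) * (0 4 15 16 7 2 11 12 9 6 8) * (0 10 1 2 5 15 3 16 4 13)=(0 13 1 2)(3 16 7 5 11 12 9 6 8 10)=[13, 2, 0, 16, 4, 11, 8, 5, 10, 6, 3, 12, 9, 1, 14, 15, 7]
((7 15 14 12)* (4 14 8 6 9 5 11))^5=(4 8)(5 7)(6 14)(9 12)(11 15)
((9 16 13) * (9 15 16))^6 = (16)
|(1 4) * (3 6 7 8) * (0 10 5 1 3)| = |(0 10 5 1 4 3 6 7 8)| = 9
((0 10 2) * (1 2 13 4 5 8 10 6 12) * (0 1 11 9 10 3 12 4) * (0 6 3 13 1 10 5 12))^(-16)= (13)(1 10 2)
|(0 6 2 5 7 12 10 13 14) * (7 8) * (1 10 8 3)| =9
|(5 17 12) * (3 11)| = |(3 11)(5 17 12)| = 6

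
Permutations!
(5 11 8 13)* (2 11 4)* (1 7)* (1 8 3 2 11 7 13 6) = (1 13 5 4 11 3 2 7 8 6) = [0, 13, 7, 2, 11, 4, 1, 8, 6, 9, 10, 3, 12, 5]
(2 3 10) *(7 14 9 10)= (2 3 7 14 9 10)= [0, 1, 3, 7, 4, 5, 6, 14, 8, 10, 2, 11, 12, 13, 9]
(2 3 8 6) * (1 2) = (1 2 3 8 6) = [0, 2, 3, 8, 4, 5, 1, 7, 6]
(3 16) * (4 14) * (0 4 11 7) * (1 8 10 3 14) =(0 4 1 8 10 3 16 14 11 7) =[4, 8, 2, 16, 1, 5, 6, 0, 10, 9, 3, 7, 12, 13, 11, 15, 14]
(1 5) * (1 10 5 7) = (1 7)(5 10) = [0, 7, 2, 3, 4, 10, 6, 1, 8, 9, 5]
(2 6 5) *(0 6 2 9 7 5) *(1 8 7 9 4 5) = (9)(0 6)(1 8 7)(4 5) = [6, 8, 2, 3, 5, 4, 0, 1, 7, 9]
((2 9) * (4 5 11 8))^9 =(2 9)(4 5 11 8)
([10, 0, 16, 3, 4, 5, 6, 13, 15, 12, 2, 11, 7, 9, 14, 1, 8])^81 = [8, 16, 1, 3, 4, 5, 6, 13, 10, 12, 15, 11, 7, 9, 14, 2, 0]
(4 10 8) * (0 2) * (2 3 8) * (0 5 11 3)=(2 5 11 3 8 4 10)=[0, 1, 5, 8, 10, 11, 6, 7, 4, 9, 2, 3]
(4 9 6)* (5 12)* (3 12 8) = (3 12 5 8)(4 9 6) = [0, 1, 2, 12, 9, 8, 4, 7, 3, 6, 10, 11, 5]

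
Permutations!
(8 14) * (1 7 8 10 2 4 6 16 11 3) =[0, 7, 4, 1, 6, 5, 16, 8, 14, 9, 2, 3, 12, 13, 10, 15, 11] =(1 7 8 14 10 2 4 6 16 11 3)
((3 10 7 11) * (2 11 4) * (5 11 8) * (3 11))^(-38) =(11)(2 10 8 7 5 4 3)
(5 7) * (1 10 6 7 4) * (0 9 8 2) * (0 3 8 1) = (0 9 1 10 6 7 5 4)(2 3 8) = [9, 10, 3, 8, 0, 4, 7, 5, 2, 1, 6]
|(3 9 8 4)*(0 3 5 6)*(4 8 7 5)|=6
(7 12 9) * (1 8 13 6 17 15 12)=(1 8 13 6 17 15 12 9 7)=[0, 8, 2, 3, 4, 5, 17, 1, 13, 7, 10, 11, 9, 6, 14, 12, 16, 15]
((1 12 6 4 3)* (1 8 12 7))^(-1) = (1 7)(3 4 6 12 8)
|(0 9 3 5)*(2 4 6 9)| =7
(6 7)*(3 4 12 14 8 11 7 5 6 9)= (3 4 12 14 8 11 7 9)(5 6)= [0, 1, 2, 4, 12, 6, 5, 9, 11, 3, 10, 7, 14, 13, 8]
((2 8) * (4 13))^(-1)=((2 8)(4 13))^(-1)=(2 8)(4 13)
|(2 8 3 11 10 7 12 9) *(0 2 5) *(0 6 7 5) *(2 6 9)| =11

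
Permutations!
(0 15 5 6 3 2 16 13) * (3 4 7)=(0 15 5 6 4 7 3 2 16 13)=[15, 1, 16, 2, 7, 6, 4, 3, 8, 9, 10, 11, 12, 0, 14, 5, 13]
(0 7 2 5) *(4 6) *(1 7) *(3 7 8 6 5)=(0 1 8 6 4 5)(2 3 7)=[1, 8, 3, 7, 5, 0, 4, 2, 6]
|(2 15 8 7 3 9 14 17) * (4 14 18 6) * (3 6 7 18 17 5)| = 12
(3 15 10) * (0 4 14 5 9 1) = (0 4 14 5 9 1)(3 15 10) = [4, 0, 2, 15, 14, 9, 6, 7, 8, 1, 3, 11, 12, 13, 5, 10]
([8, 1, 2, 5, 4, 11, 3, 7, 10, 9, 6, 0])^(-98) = (11)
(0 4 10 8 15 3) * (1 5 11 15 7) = (0 4 10 8 7 1 5 11 15 3) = [4, 5, 2, 0, 10, 11, 6, 1, 7, 9, 8, 15, 12, 13, 14, 3]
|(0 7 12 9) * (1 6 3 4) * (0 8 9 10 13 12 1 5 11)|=|(0 7 1 6 3 4 5 11)(8 9)(10 13 12)|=24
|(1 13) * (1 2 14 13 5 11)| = |(1 5 11)(2 14 13)| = 3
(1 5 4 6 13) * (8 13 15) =(1 5 4 6 15 8 13) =[0, 5, 2, 3, 6, 4, 15, 7, 13, 9, 10, 11, 12, 1, 14, 8]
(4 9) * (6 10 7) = (4 9)(6 10 7) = [0, 1, 2, 3, 9, 5, 10, 6, 8, 4, 7]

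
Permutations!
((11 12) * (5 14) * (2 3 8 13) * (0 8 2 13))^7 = ((0 8)(2 3)(5 14)(11 12))^7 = (0 8)(2 3)(5 14)(11 12)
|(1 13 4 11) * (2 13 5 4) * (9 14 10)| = |(1 5 4 11)(2 13)(9 14 10)| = 12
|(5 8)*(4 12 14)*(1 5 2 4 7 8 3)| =6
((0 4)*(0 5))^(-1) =(0 5 4)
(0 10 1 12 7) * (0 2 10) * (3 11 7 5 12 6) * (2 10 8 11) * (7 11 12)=(1 6 3 2 8 12 5 7 10)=[0, 6, 8, 2, 4, 7, 3, 10, 12, 9, 1, 11, 5]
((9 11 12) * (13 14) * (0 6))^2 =((0 6)(9 11 12)(13 14))^2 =(14)(9 12 11)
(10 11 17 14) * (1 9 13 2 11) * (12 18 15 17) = (1 9 13 2 11 12 18 15 17 14 10) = [0, 9, 11, 3, 4, 5, 6, 7, 8, 13, 1, 12, 18, 2, 10, 17, 16, 14, 15]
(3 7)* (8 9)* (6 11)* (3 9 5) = (3 7 9 8 5)(6 11) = [0, 1, 2, 7, 4, 3, 11, 9, 5, 8, 10, 6]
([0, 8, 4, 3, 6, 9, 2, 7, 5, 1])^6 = (1 5)(8 9)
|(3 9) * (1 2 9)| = 4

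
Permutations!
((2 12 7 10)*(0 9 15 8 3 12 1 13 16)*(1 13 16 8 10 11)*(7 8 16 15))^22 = (0 7 1 10 13)(2 16 9 11 15)(3 12 8) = ((0 9 7 11 1 15 10 2 13 16)(3 12 8))^22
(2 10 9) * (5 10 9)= [0, 1, 9, 3, 4, 10, 6, 7, 8, 2, 5]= (2 9)(5 10)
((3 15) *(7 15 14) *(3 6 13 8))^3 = (3 15 8 7 13 14 6)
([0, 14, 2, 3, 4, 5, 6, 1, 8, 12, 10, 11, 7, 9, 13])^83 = (1 7 12 9 13 14)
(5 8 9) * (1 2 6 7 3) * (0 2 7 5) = (0 2 6 5 8 9)(1 7 3) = [2, 7, 6, 1, 4, 8, 5, 3, 9, 0]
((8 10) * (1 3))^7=(1 3)(8 10)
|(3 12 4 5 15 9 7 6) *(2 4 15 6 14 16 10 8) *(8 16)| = |(2 4 5 6 3 12 15 9 7 14 8)(10 16)| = 22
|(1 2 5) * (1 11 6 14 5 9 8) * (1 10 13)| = 12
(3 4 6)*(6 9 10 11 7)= (3 4 9 10 11 7 6)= [0, 1, 2, 4, 9, 5, 3, 6, 8, 10, 11, 7]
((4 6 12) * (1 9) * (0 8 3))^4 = ((0 8 3)(1 9)(4 6 12))^4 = (0 8 3)(4 6 12)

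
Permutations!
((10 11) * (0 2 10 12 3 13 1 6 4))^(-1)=(0 4 6 1 13 3 12 11 10 2)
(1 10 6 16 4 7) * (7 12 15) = (1 10 6 16 4 12 15 7) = [0, 10, 2, 3, 12, 5, 16, 1, 8, 9, 6, 11, 15, 13, 14, 7, 4]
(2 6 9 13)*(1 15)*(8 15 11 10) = (1 11 10 8 15)(2 6 9 13) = [0, 11, 6, 3, 4, 5, 9, 7, 15, 13, 8, 10, 12, 2, 14, 1]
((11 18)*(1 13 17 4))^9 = (1 13 17 4)(11 18)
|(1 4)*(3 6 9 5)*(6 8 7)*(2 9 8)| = 12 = |(1 4)(2 9 5 3)(6 8 7)|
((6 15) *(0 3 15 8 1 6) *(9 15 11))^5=(15)(1 8 6)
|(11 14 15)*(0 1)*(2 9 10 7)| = |(0 1)(2 9 10 7)(11 14 15)| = 12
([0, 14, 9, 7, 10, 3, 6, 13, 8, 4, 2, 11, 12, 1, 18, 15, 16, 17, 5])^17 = (1 5 13 18 7 14 3)(2 9 4 10)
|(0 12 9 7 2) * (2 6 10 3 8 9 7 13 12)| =|(0 2)(3 8 9 13 12 7 6 10)| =8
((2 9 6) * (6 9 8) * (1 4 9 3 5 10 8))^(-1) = ((1 4 9 3 5 10 8 6 2))^(-1) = (1 2 6 8 10 5 3 9 4)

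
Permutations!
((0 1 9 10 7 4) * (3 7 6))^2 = (0 9 6 7)(1 10 3 4)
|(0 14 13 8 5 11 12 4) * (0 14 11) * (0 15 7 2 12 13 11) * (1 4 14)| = |(1 4)(2 12 14 11 13 8 5 15 7)| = 18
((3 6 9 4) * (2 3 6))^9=((2 3)(4 6 9))^9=(9)(2 3)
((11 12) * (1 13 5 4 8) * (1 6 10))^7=(13)(11 12)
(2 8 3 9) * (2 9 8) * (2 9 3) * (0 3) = (0 3 8 2 9) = [3, 1, 9, 8, 4, 5, 6, 7, 2, 0]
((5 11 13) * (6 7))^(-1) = ((5 11 13)(6 7))^(-1) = (5 13 11)(6 7)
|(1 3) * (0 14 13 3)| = |(0 14 13 3 1)| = 5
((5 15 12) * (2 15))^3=(2 5 12 15)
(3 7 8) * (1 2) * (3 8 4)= (8)(1 2)(3 7 4)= [0, 2, 1, 7, 3, 5, 6, 4, 8]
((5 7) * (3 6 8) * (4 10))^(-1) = ((3 6 8)(4 10)(5 7))^(-1) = (3 8 6)(4 10)(5 7)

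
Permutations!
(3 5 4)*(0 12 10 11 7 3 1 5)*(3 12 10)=(0 10 11 7 12 3)(1 5 4)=[10, 5, 2, 0, 1, 4, 6, 12, 8, 9, 11, 7, 3]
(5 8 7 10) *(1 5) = (1 5 8 7 10) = [0, 5, 2, 3, 4, 8, 6, 10, 7, 9, 1]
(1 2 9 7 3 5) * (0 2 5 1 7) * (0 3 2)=(1 5 7 2 9 3)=[0, 5, 9, 1, 4, 7, 6, 2, 8, 3]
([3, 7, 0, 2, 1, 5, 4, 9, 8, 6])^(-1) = [2, 4, 3, 0, 6, 5, 9, 1, 8, 7]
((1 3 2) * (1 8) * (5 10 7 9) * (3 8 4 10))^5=((1 8)(2 4 10 7 9 5 3))^5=(1 8)(2 5 7 4 3 9 10)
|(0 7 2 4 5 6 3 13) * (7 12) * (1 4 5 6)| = 10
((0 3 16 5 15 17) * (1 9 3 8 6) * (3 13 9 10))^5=((0 8 6 1 10 3 16 5 15 17)(9 13))^5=(0 3)(1 15)(5 6)(8 16)(9 13)(10 17)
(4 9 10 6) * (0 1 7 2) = (0 1 7 2)(4 9 10 6) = [1, 7, 0, 3, 9, 5, 4, 2, 8, 10, 6]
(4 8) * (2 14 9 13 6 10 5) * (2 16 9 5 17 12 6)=[0, 1, 14, 3, 8, 16, 10, 7, 4, 13, 17, 11, 6, 2, 5, 15, 9, 12]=(2 14 5 16 9 13)(4 8)(6 10 17 12)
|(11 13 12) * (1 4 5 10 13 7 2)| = 9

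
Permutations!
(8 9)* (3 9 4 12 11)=(3 9 8 4 12 11)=[0, 1, 2, 9, 12, 5, 6, 7, 4, 8, 10, 3, 11]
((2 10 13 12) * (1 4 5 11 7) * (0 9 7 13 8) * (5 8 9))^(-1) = (0 8 4 1 7 9 10 2 12 13 11 5) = ((0 5 11 13 12 2 10 9 7 1 4 8))^(-1)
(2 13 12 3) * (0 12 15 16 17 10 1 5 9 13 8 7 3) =[12, 5, 8, 2, 4, 9, 6, 3, 7, 13, 1, 11, 0, 15, 14, 16, 17, 10] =(0 12)(1 5 9 13 15 16 17 10)(2 8 7 3)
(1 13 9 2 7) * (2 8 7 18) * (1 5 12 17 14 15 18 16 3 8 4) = [0, 13, 16, 8, 1, 12, 6, 5, 7, 4, 10, 11, 17, 9, 15, 18, 3, 14, 2] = (1 13 9 4)(2 16 3 8 7 5 12 17 14 15 18)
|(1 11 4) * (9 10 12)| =3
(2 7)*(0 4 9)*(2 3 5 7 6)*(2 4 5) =(0 5 7 3 2 6 4 9) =[5, 1, 6, 2, 9, 7, 4, 3, 8, 0]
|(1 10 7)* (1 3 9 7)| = 6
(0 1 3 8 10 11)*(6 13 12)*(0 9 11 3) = [1, 0, 2, 8, 4, 5, 13, 7, 10, 11, 3, 9, 6, 12] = (0 1)(3 8 10)(6 13 12)(9 11)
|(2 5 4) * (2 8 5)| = 3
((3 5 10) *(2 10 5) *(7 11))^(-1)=(2 3 10)(7 11)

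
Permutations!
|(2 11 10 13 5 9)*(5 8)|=7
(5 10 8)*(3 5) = (3 5 10 8) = [0, 1, 2, 5, 4, 10, 6, 7, 3, 9, 8]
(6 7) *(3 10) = (3 10)(6 7) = [0, 1, 2, 10, 4, 5, 7, 6, 8, 9, 3]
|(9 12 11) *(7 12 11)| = |(7 12)(9 11)| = 2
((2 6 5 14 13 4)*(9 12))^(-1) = (2 4 13 14 5 6)(9 12)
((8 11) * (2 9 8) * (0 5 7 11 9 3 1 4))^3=((0 5 7 11 2 3 1 4)(8 9))^3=(0 11 1 5 2 4 7 3)(8 9)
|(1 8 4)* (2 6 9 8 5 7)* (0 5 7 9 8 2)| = 9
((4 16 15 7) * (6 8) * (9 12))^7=(4 7 15 16)(6 8)(9 12)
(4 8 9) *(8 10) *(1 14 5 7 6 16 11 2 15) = (1 14 5 7 6 16 11 2 15)(4 10 8 9) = [0, 14, 15, 3, 10, 7, 16, 6, 9, 4, 8, 2, 12, 13, 5, 1, 11]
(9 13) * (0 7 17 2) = (0 7 17 2)(9 13) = [7, 1, 0, 3, 4, 5, 6, 17, 8, 13, 10, 11, 12, 9, 14, 15, 16, 2]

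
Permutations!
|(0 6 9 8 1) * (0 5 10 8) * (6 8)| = |(0 8 1 5 10 6 9)| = 7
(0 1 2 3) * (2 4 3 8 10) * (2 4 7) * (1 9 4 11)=(0 9 4 3)(1 7 2 8 10 11)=[9, 7, 8, 0, 3, 5, 6, 2, 10, 4, 11, 1]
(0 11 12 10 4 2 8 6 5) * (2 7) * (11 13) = (0 13 11 12 10 4 7 2 8 6 5) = [13, 1, 8, 3, 7, 0, 5, 2, 6, 9, 4, 12, 10, 11]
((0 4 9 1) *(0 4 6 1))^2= (0 1 9 6 4)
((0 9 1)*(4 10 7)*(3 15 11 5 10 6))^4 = ((0 9 1)(3 15 11 5 10 7 4 6))^4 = (0 9 1)(3 10)(4 11)(5 6)(7 15)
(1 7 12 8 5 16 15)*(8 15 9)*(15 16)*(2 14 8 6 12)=(1 7 2 14 8 5 15)(6 12 16 9)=[0, 7, 14, 3, 4, 15, 12, 2, 5, 6, 10, 11, 16, 13, 8, 1, 9]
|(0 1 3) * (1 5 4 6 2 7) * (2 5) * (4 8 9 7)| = |(0 2 4 6 5 8 9 7 1 3)| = 10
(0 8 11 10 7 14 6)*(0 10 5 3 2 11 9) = (0 8 9)(2 11 5 3)(6 10 7 14) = [8, 1, 11, 2, 4, 3, 10, 14, 9, 0, 7, 5, 12, 13, 6]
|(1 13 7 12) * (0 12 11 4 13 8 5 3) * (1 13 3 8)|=14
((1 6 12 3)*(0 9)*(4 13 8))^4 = ((0 9)(1 6 12 3)(4 13 8))^4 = (4 13 8)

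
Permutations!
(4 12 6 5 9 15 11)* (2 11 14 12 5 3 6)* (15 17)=(2 11 4 5 9 17 15 14 12)(3 6)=[0, 1, 11, 6, 5, 9, 3, 7, 8, 17, 10, 4, 2, 13, 12, 14, 16, 15]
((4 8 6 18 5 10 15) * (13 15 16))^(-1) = (4 15 13 16 10 5 18 6 8)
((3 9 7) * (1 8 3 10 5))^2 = ((1 8 3 9 7 10 5))^2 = (1 3 7 5 8 9 10)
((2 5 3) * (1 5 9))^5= (9)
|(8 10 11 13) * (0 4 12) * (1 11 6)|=|(0 4 12)(1 11 13 8 10 6)|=6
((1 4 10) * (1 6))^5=(1 4 10 6)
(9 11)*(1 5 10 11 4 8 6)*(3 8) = (1 5 10 11 9 4 3 8 6) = [0, 5, 2, 8, 3, 10, 1, 7, 6, 4, 11, 9]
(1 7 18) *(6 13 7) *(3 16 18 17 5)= (1 6 13 7 17 5 3 16 18)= [0, 6, 2, 16, 4, 3, 13, 17, 8, 9, 10, 11, 12, 7, 14, 15, 18, 5, 1]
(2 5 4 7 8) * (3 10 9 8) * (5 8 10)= (2 8)(3 5 4 7)(9 10)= [0, 1, 8, 5, 7, 4, 6, 3, 2, 10, 9]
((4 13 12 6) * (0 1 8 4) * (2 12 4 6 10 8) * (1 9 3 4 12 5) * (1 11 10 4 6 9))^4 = ((0 1 2 5 11 10 8 9 3 6)(4 13 12))^4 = (0 11 3 2 8)(1 10 6 5 9)(4 13 12)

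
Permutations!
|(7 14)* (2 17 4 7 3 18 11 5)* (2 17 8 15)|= 24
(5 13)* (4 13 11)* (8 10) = (4 13 5 11)(8 10) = [0, 1, 2, 3, 13, 11, 6, 7, 10, 9, 8, 4, 12, 5]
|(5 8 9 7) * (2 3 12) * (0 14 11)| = |(0 14 11)(2 3 12)(5 8 9 7)| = 12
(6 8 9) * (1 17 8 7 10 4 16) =(1 17 8 9 6 7 10 4 16) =[0, 17, 2, 3, 16, 5, 7, 10, 9, 6, 4, 11, 12, 13, 14, 15, 1, 8]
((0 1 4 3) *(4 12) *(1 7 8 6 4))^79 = ((0 7 8 6 4 3)(1 12))^79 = (0 7 8 6 4 3)(1 12)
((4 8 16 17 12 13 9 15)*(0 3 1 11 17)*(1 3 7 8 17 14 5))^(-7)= ((0 7 8 16)(1 11 14 5)(4 17 12 13 9 15))^(-7)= (0 7 8 16)(1 11 14 5)(4 15 9 13 12 17)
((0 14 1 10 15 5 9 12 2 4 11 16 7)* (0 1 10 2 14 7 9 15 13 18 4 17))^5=((0 7 1 2 17)(4 11 16 9 12 14 10 13 18)(5 15))^5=(4 14 11 10 16 13 9 18 12)(5 15)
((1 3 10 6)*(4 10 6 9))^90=((1 3 6)(4 10 9))^90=(10)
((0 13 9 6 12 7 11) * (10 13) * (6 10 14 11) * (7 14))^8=((0 7 6 12 14 11)(9 10 13))^8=(0 6 14)(7 12 11)(9 13 10)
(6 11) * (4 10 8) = (4 10 8)(6 11) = [0, 1, 2, 3, 10, 5, 11, 7, 4, 9, 8, 6]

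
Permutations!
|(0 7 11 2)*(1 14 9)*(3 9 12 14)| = 12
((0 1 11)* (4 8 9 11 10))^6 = (0 11 9 8 4 10 1) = ((0 1 10 4 8 9 11))^6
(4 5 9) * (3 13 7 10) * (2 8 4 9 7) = (2 8 4 5 7 10 3 13) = [0, 1, 8, 13, 5, 7, 6, 10, 4, 9, 3, 11, 12, 2]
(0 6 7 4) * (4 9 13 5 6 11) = (0 11 4)(5 6 7 9 13) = [11, 1, 2, 3, 0, 6, 7, 9, 8, 13, 10, 4, 12, 5]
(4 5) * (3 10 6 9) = (3 10 6 9)(4 5) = [0, 1, 2, 10, 5, 4, 9, 7, 8, 3, 6]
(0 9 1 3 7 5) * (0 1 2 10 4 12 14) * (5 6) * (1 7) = (0 9 2 10 4 12 14)(1 3)(5 7 6) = [9, 3, 10, 1, 12, 7, 5, 6, 8, 2, 4, 11, 14, 13, 0]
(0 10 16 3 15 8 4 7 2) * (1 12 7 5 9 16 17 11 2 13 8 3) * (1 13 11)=(0 10 17 1 12 7 11 2)(3 15)(4 5 9 16 13 8)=[10, 12, 0, 15, 5, 9, 6, 11, 4, 16, 17, 2, 7, 8, 14, 3, 13, 1]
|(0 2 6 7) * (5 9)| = 4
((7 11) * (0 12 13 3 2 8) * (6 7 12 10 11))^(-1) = (0 8 2 3 13 12 11 10)(6 7)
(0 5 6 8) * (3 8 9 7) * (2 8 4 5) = (0 2 8)(3 4 5 6 9 7) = [2, 1, 8, 4, 5, 6, 9, 3, 0, 7]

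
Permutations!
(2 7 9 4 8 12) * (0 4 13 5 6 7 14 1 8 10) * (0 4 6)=(0 6 7 9 13 5)(1 8 12 2 14)(4 10)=[6, 8, 14, 3, 10, 0, 7, 9, 12, 13, 4, 11, 2, 5, 1]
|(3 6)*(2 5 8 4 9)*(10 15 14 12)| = 20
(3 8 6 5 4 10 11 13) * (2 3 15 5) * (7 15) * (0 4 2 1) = (0 4 10 11 13 7 15 5 2 3 8 6 1) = [4, 0, 3, 8, 10, 2, 1, 15, 6, 9, 11, 13, 12, 7, 14, 5]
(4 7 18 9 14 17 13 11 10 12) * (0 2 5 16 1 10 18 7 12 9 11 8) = (0 2 5 16 1 10 9 14 17 13 8)(4 12)(11 18) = [2, 10, 5, 3, 12, 16, 6, 7, 0, 14, 9, 18, 4, 8, 17, 15, 1, 13, 11]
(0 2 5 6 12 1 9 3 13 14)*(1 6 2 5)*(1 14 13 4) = (0 5 2 14)(1 9 3 4)(6 12) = [5, 9, 14, 4, 1, 2, 12, 7, 8, 3, 10, 11, 6, 13, 0]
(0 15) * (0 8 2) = [15, 1, 0, 3, 4, 5, 6, 7, 2, 9, 10, 11, 12, 13, 14, 8] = (0 15 8 2)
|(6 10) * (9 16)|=|(6 10)(9 16)|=2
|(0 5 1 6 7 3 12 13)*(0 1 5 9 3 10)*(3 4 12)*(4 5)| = 10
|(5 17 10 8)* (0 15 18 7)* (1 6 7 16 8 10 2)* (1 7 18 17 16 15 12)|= 9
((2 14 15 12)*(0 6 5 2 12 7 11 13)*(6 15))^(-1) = (0 13 11 7 15)(2 5 6 14)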